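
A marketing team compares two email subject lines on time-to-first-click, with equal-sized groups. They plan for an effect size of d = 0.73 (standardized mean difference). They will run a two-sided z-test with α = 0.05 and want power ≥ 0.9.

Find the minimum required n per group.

Set Φ(δ − 1.960) = 0.9; then δ − 1.960 = Φ⁻¹(0.9) = 1.282, giving δ = 3.242.
(The Φ(−δ − z_{α/2}) term is vanishingly small for δ > 0 and is dropped in the standard sample-size formula.)
δ = d·√(n/2) ⇒ n = 2(δ/d)² = 2 × (3.242 / 0.73)² = 39.43.
Rounding up, n = 40 per group.

n = 40 per group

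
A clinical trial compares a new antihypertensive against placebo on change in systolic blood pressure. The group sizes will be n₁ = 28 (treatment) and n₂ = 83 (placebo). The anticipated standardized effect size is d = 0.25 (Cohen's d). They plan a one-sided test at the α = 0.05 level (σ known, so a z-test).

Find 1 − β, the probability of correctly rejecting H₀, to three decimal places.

Power ≈ 0.308

Noncentrality parameter: δ = d / √(1/n₁ + 1/n₂) = 0.25 / √(1/28 + 1/83) = 1.1439
Critical value for a one-sided test at α = 0.05: z_α = 1.645.
Power = Φ(δ − 1.645) = Φ(-0.501) = 0.3082.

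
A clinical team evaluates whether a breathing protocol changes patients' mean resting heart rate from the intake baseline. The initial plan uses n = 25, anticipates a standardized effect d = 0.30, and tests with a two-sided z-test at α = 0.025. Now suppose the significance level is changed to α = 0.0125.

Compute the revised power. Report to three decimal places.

δ = d·√n = 0.30 × √25 = 1.5000 (unchanged). New critical value: z_{0.0063} = 2.498.
Revised power = Φ(δ − 2.498) + Φ(−δ − 2.498) = Φ(-0.998) + Φ(-3.998) = 0.1592 + 0.0000 = 0.1592.

Power ≈ 0.159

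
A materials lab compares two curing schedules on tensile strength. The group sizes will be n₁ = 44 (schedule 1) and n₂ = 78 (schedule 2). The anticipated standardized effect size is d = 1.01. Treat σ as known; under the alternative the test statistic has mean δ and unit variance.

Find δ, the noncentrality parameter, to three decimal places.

The noncentrality parameter scales effect size by the design's sample-size factor: δ = d / √(1/n₁ + 1/n₂) = 1.01 / √(1/44 + 1/78) = 5.3569

δ ≈ 5.357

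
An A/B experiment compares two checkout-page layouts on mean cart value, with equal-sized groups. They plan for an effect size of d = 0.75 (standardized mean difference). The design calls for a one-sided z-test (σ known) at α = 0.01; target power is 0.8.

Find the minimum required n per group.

n = 36 per group

Set Φ(δ − 2.326) = 0.8; then δ − 2.326 = Φ⁻¹(0.8) = 0.842, giving δ = 3.168.
δ = d·√(n/2) ⇒ n = 2(δ/d)² = 2 × (3.168 / 0.75)² = 35.68.
Rounding up, n = 36 per group.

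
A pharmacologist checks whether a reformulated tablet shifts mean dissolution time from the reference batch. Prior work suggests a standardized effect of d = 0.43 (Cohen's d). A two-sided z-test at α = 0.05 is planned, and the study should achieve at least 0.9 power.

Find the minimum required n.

Set Φ(δ − 1.960) = 0.9; then δ − 1.960 = Φ⁻¹(0.9) = 1.282, giving δ = 3.242.
(The Φ(−δ − z_{α/2}) term is vanishingly small for δ > 0 and is dropped in the standard sample-size formula.)
δ = d·√n ⇒ n = (δ/d)² = (3.242 / 0.43)² = 56.83.
Round up to the next whole unit.

n = 57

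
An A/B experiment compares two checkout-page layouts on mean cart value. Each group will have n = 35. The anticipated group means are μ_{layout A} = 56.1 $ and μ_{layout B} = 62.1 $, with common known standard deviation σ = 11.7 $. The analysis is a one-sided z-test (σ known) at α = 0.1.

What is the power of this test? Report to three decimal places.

Standardized effect: d = |μ_{layout A} − μ_{layout B}| / σ = |56.1 − 62.1| / 11.7 = 0.5128
Noncentrality parameter: δ = d·√(n/2) = 0.5128 × √(35/2) = 2.1453
One-sided α = 0.1 → critical value z_{0.1} = 1.282.
Power = Φ(δ − 1.282) = Φ(0.864) = 0.8061.

Power ≈ 0.806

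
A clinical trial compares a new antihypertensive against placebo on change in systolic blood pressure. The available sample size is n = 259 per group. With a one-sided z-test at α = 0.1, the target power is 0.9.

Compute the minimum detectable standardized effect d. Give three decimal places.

Required noncentrality: δ = z_{0.1} + z_{0.10} = 1.282 + 1.282 = 2.563.
δ = d·√(n/2) ⇒ d = δ/√(n/2) = 2.563/√(259/2) = 0.2252.

d ≈ 0.225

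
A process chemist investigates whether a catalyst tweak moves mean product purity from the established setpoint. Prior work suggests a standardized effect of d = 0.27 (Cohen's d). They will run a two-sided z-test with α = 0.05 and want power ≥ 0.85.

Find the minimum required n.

Set Φ(δ − 1.960) = 0.85; then δ − 1.960 = Φ⁻¹(0.85) = 1.036, giving δ = 2.996.
(For δ > 0 the lower-tail rejection region contributes negligibly to power, so the one-term inversion is standard.)
δ = d·√n ⇒ n = (δ/d)² = (2.996 / 0.27)² = 123.16.
Rounding up, n = 124.

n = 124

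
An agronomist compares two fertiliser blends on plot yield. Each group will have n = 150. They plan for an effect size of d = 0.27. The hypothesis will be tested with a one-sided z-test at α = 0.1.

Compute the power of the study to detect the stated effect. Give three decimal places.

Power ≈ 0.855

Noncentrality parameter: δ = d·√(n/2) = 0.27 × √(150/2) = 2.3383
Critical value for a one-sided test at α = 0.1: z_α = 1.282.
Power = P(Z > 1.282 − δ) = Φ(1.057) = 0.8547.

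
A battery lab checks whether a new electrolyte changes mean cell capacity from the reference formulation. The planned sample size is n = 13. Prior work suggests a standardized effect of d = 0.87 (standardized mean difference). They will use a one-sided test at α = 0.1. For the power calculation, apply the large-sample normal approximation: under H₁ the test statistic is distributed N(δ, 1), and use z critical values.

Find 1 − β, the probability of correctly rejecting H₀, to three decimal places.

Power ≈ 0.968

Noncentrality parameter: δ = d·√n = 0.87 × √13 = 3.1368
One-sided α = 0.1 → critical value z_{0.1} = 1.282.
Power = Φ(δ − 1.282) = Φ(1.855) = 0.9682.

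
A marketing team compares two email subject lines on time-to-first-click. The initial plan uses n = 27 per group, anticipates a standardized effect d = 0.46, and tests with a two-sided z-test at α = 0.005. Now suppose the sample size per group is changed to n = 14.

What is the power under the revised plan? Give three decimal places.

Power ≈ 0.056

With n = 14 per group: δ = d·√(n/2) = 0.46 × √(14/2) = 1.2170. Critical value z_{0.0025} = 2.807.
Revised power = Φ(δ − 2.807) + Φ(−δ − 2.807) = Φ(-1.590) + Φ(-4.024) = 0.0559 + 0.0000 = 0.0559.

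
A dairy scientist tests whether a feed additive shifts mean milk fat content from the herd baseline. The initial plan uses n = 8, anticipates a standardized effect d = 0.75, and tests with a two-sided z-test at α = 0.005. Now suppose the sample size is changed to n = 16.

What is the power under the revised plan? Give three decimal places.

Power ≈ 0.577

With n = 16: δ = d·√n = 0.75 × √16 = 3.0000. Critical value z_{0.0025} = 2.807.
Revised power = Φ(δ − 2.807) + Φ(−δ − 2.807) = Φ(0.193) + Φ(-5.807) = 0.5765 + 0.0000 = 0.5765.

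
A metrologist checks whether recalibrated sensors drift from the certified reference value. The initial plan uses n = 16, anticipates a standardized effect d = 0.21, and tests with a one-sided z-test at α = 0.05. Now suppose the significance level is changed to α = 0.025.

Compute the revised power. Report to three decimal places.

Power ≈ 0.131

δ = d·√n = 0.21 × √16 = 0.8400 (unchanged). New critical value: z_{0.025} = 1.960.
Revised power = Φ(δ − 1.960) = Φ(-1.120) = 0.1314.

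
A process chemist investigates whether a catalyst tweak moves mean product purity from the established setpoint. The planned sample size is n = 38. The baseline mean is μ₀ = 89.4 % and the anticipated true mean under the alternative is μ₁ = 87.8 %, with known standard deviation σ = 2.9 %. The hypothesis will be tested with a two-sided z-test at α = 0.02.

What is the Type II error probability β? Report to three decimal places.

Standardized effect: d = |μ₁ − μ₀| / σ = |87.8 − 89.4| / 2.9 = 0.5517
Noncentrality parameter: δ = d·√n = 0.5517 × √38 = 3.4011
Two-sided α = 0.02 → critical value z_{0.01} = 2.326.
Power = Φ(δ − 2.326) + Φ(−δ − 2.326) = Φ(1.075) + Φ(-5.727) = 0.8587 + 0.0000 = 0.8587.
Type II error: β = 1 − power = 1 − 0.8587 = 0.1413.

β ≈ 0.141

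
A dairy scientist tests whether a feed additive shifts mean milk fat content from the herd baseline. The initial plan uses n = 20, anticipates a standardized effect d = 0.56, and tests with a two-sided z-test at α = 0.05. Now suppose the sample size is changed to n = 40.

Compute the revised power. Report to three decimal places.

Power ≈ 0.943

With n = 40: δ = d·√n = 0.56 × √40 = 3.5418. Critical value z_{0.025} = 1.960.
Revised power = Φ(δ − 1.960) + Φ(−δ − 1.960) = Φ(1.582) + Φ(-5.502) = 0.9432 + 0.0000 = 0.9432.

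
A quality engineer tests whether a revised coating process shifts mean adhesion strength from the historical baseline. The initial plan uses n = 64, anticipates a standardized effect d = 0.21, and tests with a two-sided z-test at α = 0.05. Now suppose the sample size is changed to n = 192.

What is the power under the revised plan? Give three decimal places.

Power ≈ 0.829

With n = 192: δ = d·√n = 0.21 × √192 = 2.9098. Critical value z_{0.025} = 1.960.
Revised power = Φ(δ − 1.960) + Φ(−δ − 1.960) = Φ(0.950) + Φ(-4.870) = 0.8289 + 0.0000 = 0.8289.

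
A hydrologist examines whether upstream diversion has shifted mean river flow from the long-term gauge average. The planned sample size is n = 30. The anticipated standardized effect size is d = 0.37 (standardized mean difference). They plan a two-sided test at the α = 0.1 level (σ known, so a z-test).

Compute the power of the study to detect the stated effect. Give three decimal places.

Power ≈ 0.649

Noncentrality parameter: λ = d·√n = 0.37 × √30 = 2.0266
Critical value for a two-sided test at α = 0.1: z_{α/2} = 1.645.
Power = Φ(λ − 1.645) + Φ(−λ − 1.645) = Φ(0.382) + Φ(-3.671) = 0.6487 + 0.0001 = 0.6488.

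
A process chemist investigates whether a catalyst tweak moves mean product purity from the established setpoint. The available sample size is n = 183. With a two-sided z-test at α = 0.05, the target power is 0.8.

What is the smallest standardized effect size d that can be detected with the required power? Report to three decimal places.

d ≈ 0.207

Required noncentrality: δ = z_{0.025} + z_{0.20} = 1.960 + 0.842 = 2.802.
(The second rejection-region term Φ(−δ − z_{α/2}) is negligible and dropped.)
δ = d·√n ⇒ d = δ/√n = 2.802/√183 = 0.2071.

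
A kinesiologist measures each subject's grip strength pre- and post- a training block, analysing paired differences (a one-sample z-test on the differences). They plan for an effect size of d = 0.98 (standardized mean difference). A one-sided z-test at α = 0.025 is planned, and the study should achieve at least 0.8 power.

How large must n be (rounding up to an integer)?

n = 9

Set Φ(δ − 1.960) = 0.8; then δ − 1.960 = Φ⁻¹(0.8) = 0.842, giving δ = 2.802.
δ = d·√n ⇒ n = (δ/d)² = (2.802 / 0.98)² = 8.17.
Round up to the next whole unit.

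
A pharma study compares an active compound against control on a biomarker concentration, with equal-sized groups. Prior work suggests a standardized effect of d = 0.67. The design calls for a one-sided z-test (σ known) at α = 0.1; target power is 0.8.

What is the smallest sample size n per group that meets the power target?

For power 0.8 need Φ(δ − z_{0.1}) = 0.8, so δ = z_{0.1} + z_{0.20} = 1.282 + 0.842 = 2.123.
δ = d·√(n/2) ⇒ n = 2(δ/d)² = 2 × (2.123 / 0.67)² = 20.08.
Rounding up, n = 21 per group.

n = 21 per group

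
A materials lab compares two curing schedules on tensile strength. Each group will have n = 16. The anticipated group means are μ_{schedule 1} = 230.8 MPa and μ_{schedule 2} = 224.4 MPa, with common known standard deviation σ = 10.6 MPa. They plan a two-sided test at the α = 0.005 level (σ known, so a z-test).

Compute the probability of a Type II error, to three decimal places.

β ≈ 0.864

Standardized effect: d = |μ_{schedule 1} − μ_{schedule 2}| / σ = |230.8 − 224.4| / 10.6 = 0.6038
Noncentrality parameter: δ = d·√(n/2) = 0.6038 × √(16/2) = 1.7077
Critical value for a two-sided test at α = 0.005: z_{α/2} = 2.807.
Power = Φ(δ − 2.807) + Φ(−δ − 2.807) = Φ(-1.099) + Φ(-4.515) = 0.1358 + 0.0000 = 0.1358.
Type II error: β = 1 − power = 1 − 0.1358 = 0.8642.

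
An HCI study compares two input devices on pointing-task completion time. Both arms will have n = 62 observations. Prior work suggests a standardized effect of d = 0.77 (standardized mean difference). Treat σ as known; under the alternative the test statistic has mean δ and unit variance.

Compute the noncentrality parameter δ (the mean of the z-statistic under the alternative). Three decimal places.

The noncentrality parameter scales effect size by the design's sample-size factor: δ = d·√(n/2) = 0.77 × √(62/2) = 4.2872

δ ≈ 4.287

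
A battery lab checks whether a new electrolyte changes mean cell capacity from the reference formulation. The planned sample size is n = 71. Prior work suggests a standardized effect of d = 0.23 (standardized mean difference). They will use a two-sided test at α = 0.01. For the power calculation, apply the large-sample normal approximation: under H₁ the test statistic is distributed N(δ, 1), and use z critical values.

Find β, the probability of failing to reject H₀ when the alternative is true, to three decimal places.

β ≈ 0.738

Noncentrality parameter: δ = d·√n = 0.23 × √71 = 1.9380
Critical value for a two-sided test at α = 0.01: z_{α/2} = 2.576.
Power = Φ(δ − 2.576) + Φ(−δ − 2.576) = Φ(-0.638) + Φ(-4.514) = 0.2618 + 0.0000 = 0.2618.
Type II error: β = 1 − power = 1 − 0.2618 = 0.7382.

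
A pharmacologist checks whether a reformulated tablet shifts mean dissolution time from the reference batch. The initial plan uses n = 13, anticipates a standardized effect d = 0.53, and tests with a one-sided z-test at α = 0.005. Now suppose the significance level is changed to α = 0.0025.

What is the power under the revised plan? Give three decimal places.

δ = d·√n = 0.53 × √13 = 1.9109 (unchanged). New critical value: z_{0.0025} = 2.807.
Revised power = P(Z > 2.807 − δ) = Φ(-0.896) = 0.1851.

Power ≈ 0.185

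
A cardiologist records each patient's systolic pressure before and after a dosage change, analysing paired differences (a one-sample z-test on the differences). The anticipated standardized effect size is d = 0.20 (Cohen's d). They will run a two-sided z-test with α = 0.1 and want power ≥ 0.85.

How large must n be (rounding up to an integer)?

Set Φ(δ − 1.645) = 0.85; then δ − 1.645 = Φ⁻¹(0.85) = 1.036, giving δ = 2.681.
(For δ > 0 the lower-tail rejection region contributes negligibly to power, so the one-term inversion is standard.)
δ = d·√n ⇒ n = (δ/d)² = (2.681 / 0.20)² = 179.73.
Rounding up, n = 180.

n = 180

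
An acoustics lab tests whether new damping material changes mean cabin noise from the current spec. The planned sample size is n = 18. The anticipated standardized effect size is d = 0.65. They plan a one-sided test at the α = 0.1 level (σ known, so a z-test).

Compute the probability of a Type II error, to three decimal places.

β ≈ 0.070

Noncentrality parameter: λ = d·√n = 0.65 × √18 = 2.7577
One-sided α = 0.1 → critical value z_{0.1} = 1.282.
Power = Φ(λ − 1.282) = Φ(1.476) = 0.9301.
Type II error: β = 1 − power = 1 − 0.9301 = 0.0699.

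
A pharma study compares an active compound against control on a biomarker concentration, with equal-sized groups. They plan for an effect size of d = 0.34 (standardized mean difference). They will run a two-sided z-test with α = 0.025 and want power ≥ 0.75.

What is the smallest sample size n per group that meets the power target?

n = 148 per group

Set Φ(δ − 2.241) = 0.75; then δ − 2.241 = Φ⁻¹(0.75) = 0.674, giving δ = 2.916.
(Ignoring the negligible lower-tail rejection probability gives the usual closed-form inversion.)
δ = d·√(n/2) ⇒ n = 2(δ/d)² = 2 × (2.916 / 0.34)² = 147.10.
Round up to the next whole unit.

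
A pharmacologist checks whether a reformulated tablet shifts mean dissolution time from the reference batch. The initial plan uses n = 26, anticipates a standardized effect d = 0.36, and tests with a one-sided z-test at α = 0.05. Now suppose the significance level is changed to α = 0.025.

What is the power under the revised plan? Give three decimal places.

Power ≈ 0.451

δ = d·√n = 0.36 × √26 = 1.8356 (unchanged). New critical value: z_{0.025} = 1.960.
Revised power = Φ(δ − 1.960) = Φ(-0.124) = 0.4505.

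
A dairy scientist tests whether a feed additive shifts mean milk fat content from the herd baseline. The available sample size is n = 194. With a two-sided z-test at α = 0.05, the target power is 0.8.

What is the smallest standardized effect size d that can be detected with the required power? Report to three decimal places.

d ≈ 0.201

Need Φ(δ − 1.960) = 0.8, so δ = 1.960 + 0.842 = 2.802.
(Lower-tail contribution to power is negligible for δ > 0.)
δ = d·√n ⇒ d = δ/√n = 2.802/√194 = 0.2011.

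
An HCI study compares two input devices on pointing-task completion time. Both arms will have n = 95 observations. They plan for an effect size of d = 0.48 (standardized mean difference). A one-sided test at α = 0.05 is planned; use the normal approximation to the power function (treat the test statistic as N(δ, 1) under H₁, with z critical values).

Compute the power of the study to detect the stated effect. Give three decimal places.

Noncentrality parameter: δ = d·√(n/2) = 0.48 × √(95/2) = 3.3082
One-sided α = 0.05 → critical value z_{0.05} = 1.645.
Power = Φ(δ − 1.645) = Φ(1.663) = 0.9519.

Power ≈ 0.952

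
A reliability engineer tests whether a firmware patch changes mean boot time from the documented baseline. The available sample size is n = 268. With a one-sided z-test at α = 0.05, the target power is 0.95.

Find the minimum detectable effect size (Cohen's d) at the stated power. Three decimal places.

Required noncentrality: δ = z_{0.05} + z_{0.05} = 1.645 + 1.645 = 3.290.
δ = d·√n ⇒ d = δ/√n = 3.290/√268 = 0.2010.

d ≈ 0.201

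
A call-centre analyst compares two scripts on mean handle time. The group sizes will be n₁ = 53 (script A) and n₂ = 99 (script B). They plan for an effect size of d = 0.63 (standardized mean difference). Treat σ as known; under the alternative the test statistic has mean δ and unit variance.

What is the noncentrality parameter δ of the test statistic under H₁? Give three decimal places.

The noncentrality parameter scales effect size by the design's sample-size factor: δ = d / √(1/n₁ + 1/n₂) = 0.63 / √(1/53 + 1/99) = 3.7015

δ ≈ 3.701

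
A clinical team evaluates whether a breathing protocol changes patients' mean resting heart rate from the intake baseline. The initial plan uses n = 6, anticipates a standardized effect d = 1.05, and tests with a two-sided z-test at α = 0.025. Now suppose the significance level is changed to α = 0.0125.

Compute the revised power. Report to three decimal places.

Power ≈ 0.530

δ = d·√n = 1.05 × √6 = 2.5720 (unchanged). New critical value: z_{0.0063} = 2.498.
Revised power = Φ(δ − 2.498) + Φ(−δ − 2.498) = Φ(0.074) + Φ(-5.070) = 0.5296 + 0.0000 = 0.5296.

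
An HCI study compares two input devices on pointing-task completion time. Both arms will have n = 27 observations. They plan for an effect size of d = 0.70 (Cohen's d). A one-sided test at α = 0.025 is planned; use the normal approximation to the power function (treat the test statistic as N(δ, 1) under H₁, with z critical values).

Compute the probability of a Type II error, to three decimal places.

Noncentrality parameter: δ = d·√(n/2) = 0.70 × √(27/2) = 2.5720
Critical value for a one-sided test at α = 0.025: z_α = 1.960.
Power = P(Z > 1.960 − δ) = Φ(0.612) = 0.7297.
Type II error: β = 1 − power = 1 − 0.7297 = 0.2703.

β ≈ 0.270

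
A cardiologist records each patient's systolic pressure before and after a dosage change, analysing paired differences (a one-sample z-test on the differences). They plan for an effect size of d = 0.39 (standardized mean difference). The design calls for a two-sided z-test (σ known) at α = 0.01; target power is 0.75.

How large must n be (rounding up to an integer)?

For power 0.75 need Φ(δ − z_{0.005}) = 0.75, so δ = z_{0.005} + z_{0.25} = 2.576 + 0.674 = 3.250.
(For δ > 0 the lower-tail rejection region contributes negligibly to power, so the one-term inversion is standard.)
δ = d·√n ⇒ n = (δ/d)² = (3.250 / 0.39)² = 69.46.
Round up to the next whole unit.

n = 70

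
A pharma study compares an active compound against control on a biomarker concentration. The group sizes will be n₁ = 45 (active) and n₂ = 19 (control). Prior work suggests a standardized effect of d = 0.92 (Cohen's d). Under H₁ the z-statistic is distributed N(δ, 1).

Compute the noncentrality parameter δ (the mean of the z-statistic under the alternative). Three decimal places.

δ ≈ 3.363

The noncentrality parameter scales effect size by the design's sample-size factor: δ = d / √(1/n₁ + 1/n₂) = 0.92 / √(1/45 + 1/19) = 3.3626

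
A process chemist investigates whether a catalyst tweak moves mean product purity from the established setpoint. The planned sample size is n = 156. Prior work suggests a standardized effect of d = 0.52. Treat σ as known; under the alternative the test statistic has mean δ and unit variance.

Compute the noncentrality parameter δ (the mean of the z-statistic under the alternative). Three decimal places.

δ ≈ 6.495

δ = d·√n = 0.52 × √156 = 6.4948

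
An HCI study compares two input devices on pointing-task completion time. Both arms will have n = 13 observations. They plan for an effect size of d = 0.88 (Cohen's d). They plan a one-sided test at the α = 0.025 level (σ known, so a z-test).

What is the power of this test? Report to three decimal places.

Power ≈ 0.612

Noncentrality parameter: δ = d·√(n/2) = 0.88 × √(13/2) = 2.2436
One-sided α = 0.025 → critical value z_{0.025} = 1.960.
Power = Φ(δ − 1.960) = Φ(0.284) = 0.6116.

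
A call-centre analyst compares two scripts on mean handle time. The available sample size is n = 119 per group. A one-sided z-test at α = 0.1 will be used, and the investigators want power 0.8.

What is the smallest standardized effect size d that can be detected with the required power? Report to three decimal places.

d ≈ 0.275

Need Φ(δ − 1.282) = 0.8, so δ = 1.282 + 0.842 = 2.123.
δ = d·√(n/2) ⇒ d = δ/√(n/2) = 2.123/√(119/2) = 0.2752.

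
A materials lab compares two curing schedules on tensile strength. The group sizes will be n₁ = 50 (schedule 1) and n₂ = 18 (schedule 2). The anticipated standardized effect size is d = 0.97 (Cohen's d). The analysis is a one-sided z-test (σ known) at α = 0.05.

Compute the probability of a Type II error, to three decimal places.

Noncentrality parameter: δ = d / √(1/n₁ + 1/n₂) = 0.97 / √(1/50 + 1/18) = 3.5289
One-sided α = 0.05 → critical value z_{0.05} = 1.645.
Power = P(Z > 1.645 − δ) = Φ(1.884) = 0.9702.
Type II error: β = 1 − power = 1 − 0.9702 = 0.0298.

β ≈ 0.030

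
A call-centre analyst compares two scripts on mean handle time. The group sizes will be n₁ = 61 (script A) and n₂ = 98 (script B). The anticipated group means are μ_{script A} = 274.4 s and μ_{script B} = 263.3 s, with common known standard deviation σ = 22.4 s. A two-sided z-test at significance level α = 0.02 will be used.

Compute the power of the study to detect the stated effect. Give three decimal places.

Standardized effect: d = |μ_{script A} − μ_{script B}| / σ = |274.4 − 263.3| / 22.4 = 0.4955
Noncentrality parameter: δ = d / √(1/n₁ + 1/n₂) = 0.4955 / √(1/61 + 1/98) = 3.0385
Critical value for a two-sided test at α = 0.02: z_{α/2} = 2.326.
Power = Φ(δ − 2.326) + Φ(−δ − 2.326) = Φ(0.712) + Φ(-5.365) = 0.7618 + 0.0000 = 0.7618.

Power ≈ 0.762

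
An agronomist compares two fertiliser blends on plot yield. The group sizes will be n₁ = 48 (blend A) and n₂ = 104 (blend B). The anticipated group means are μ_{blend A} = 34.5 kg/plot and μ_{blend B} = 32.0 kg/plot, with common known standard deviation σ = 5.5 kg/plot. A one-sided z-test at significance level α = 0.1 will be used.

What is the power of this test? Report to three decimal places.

Power ≈ 0.907

Standardized effect: d = |μ_{blend A} − μ_{blend B}| / σ = |34.5 − 32.0| / 5.5 = 0.4545
Noncentrality parameter: δ = d / √(1/n₁ + 1/n₂) = 0.4545 / √(1/48 + 1/104) = 2.6049
One-sided α = 0.1 → critical value z_{0.1} = 1.282.
Power = P(Z > 1.282 − δ) = Φ(1.323) = 0.9071.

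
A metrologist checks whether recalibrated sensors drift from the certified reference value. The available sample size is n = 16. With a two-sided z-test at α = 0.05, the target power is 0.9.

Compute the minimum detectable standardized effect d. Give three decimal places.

Need Φ(δ − 1.960) = 0.9, so δ = 1.960 + 1.282 = 3.242.
(Lower-tail contribution to power is negligible for δ > 0.)
δ = d·√n ⇒ d = δ/√n = 3.242/√16 = 0.8104.

d ≈ 0.810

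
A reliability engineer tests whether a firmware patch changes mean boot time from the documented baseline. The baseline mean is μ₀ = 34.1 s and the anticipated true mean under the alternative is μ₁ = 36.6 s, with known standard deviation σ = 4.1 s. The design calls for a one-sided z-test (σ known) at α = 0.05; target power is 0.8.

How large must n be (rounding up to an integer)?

Standardized effect: d = |μ₁ − μ₀| / σ = |36.6 − 34.1| / 4.1 = 0.6098
Set Φ(δ − 1.645) = 0.8; then δ − 1.645 = Φ⁻¹(0.8) = 0.842, giving δ = 2.486.
δ = d·√n ⇒ n = (δ/d)² = (2.486 / 0.6098)² = 16.63.
Rounding up, n = 17.

n = 17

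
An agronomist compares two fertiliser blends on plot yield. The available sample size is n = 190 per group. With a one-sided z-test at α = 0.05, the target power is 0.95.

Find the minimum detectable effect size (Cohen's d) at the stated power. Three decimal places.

Need Φ(δ − 1.645) = 0.95, so δ = 1.645 + 1.645 = 3.290.
δ = d·√(n/2) ⇒ d = δ/√(n/2) = 3.290/√(190/2) = 0.3375.

d ≈ 0.338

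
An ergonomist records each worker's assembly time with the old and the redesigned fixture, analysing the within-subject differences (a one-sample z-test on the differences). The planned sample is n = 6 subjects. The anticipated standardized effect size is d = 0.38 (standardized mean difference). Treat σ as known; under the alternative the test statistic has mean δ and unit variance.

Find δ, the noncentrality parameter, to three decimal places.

δ ≈ 0.931

The noncentrality parameter scales effect size by the design's sample-size factor: δ = d·√n = 0.38 × √6 = 0.9308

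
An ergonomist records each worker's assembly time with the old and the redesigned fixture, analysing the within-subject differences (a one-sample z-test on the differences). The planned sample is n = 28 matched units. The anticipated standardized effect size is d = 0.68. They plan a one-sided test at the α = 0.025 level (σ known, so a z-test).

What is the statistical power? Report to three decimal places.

Power ≈ 0.949

Noncentrality parameter: δ = d·√n = 0.68 × √28 = 3.5982
Critical value for a one-sided test at α = 0.025: z_α = 1.960.
Power = P(Z > 1.960 − δ) = Φ(1.638) = 0.9493.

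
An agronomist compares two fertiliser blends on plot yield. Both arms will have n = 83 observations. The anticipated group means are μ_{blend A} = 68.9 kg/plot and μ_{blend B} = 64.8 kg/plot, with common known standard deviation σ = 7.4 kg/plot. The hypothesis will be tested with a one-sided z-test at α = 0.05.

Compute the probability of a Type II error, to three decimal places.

Standardized effect: d = |μ_{blend A} − μ_{blend B}| / σ = |68.9 − 64.8| / 7.4 = 0.5541
Noncentrality parameter: δ = d·√(n/2) = 0.5541 × √(83/2) = 3.5692
Critical value for a one-sided test at α = 0.05: z_α = 1.645.
Power = Φ(δ − 1.645) = Φ(1.924) = 0.9728.
Type II error: β = 1 − power = 1 − 0.9728 = 0.0272.

β ≈ 0.027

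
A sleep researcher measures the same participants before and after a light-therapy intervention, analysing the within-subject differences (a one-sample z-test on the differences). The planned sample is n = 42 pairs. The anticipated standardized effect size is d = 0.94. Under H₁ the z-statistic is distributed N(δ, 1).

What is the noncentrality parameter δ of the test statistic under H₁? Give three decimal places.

δ ≈ 6.092

The noncentrality parameter scales effect size by the design's sample-size factor: δ = d·√n = 0.94 × √42 = 6.0919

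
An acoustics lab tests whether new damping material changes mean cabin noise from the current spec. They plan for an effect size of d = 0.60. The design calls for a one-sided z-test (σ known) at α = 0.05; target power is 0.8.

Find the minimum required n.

Set Φ(δ − 1.645) = 0.8; then δ − 1.645 = Φ⁻¹(0.8) = 0.842, giving δ = 2.486.
δ = d·√n ⇒ n = (δ/d)² = (2.486 / 0.60)² = 17.17.
Round up to the next whole unit.

n = 18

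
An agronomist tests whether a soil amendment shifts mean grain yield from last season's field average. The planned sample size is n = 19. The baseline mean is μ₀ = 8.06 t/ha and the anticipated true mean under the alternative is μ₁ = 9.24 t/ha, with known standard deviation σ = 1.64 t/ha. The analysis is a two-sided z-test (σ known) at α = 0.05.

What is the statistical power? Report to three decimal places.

Power ≈ 0.880

Standardized effect: d = |μ₁ − μ₀| / σ = |9.24 − 8.06| / 1.64 = 0.7195
Noncentrality parameter: δ = d·√n = 0.7195 × √19 = 3.1363
Two-sided α = 0.05 → critical value z_{0.025} = 1.960.
Power = Φ(δ − 1.960) + Φ(−δ − 1.960) = Φ(1.176) + Φ(-5.096) = 0.8803 + 0.0000 = 0.8803.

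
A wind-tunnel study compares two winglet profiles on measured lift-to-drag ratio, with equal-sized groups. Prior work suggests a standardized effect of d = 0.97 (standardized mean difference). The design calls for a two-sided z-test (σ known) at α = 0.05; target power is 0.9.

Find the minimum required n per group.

n = 23 per group

Set Φ(δ − 1.960) = 0.9; then δ − 1.960 = Φ⁻¹(0.9) = 1.282, giving δ = 3.242.
(For δ > 0 the lower-tail rejection region contributes negligibly to power, so the one-term inversion is standard.)
δ = d·√(n/2) ⇒ n = 2(δ/d)² = 2 × (3.242 / 0.97)² = 22.33.
Round up to the next whole unit.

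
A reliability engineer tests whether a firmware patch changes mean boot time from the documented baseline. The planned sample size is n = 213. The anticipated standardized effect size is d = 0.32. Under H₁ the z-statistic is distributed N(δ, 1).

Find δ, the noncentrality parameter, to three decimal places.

δ = d·√n = 0.32 × √213 = 4.6702

δ ≈ 4.670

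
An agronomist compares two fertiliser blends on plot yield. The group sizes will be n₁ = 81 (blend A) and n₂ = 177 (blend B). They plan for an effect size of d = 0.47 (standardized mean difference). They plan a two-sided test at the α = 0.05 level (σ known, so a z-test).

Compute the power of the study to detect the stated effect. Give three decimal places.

Power ≈ 0.939

Noncentrality parameter: λ = d / √(1/n₁ + 1/n₂) = 0.47 / √(1/81 + 1/177) = 3.5036
Critical value for a two-sided test at α = 0.05: z_{α/2} = 1.960.
Power = Φ(λ − 1.960) + Φ(−λ − 1.960) = Φ(1.544) + Φ(-5.464) = 0.9387 + 0.0000 = 0.9387.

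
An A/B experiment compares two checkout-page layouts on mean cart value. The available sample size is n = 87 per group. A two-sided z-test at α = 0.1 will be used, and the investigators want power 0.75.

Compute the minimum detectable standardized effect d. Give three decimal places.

d ≈ 0.352

Need Φ(δ − 1.645) = 0.75, so δ = 1.645 + 0.674 = 2.319.
(The second rejection-region term Φ(−δ − z_{α/2}) is negligible and dropped.)
δ = d·√(n/2) ⇒ d = δ/√(n/2) = 2.319/√(87/2) = 0.3517.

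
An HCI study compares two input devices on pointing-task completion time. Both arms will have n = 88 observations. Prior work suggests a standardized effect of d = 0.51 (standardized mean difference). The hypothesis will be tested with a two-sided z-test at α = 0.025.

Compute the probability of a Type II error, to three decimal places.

Noncentrality parameter: δ = d·√(n/2) = 0.51 × √(88/2) = 3.3830
Two-sided α = 0.025 → critical value z_{0.0125} = 2.241.
Power = Φ(δ − 2.241) + Φ(−δ − 2.241) = Φ(1.142) + Φ(-5.624) = 0.8732 + 0.0000 = 0.8732.
Type II error: β = 1 − power = 1 − 0.8732 = 0.1268.

β ≈ 0.127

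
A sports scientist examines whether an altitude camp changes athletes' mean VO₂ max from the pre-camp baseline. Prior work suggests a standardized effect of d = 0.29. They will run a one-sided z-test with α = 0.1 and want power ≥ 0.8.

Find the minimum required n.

For power 0.8 need Φ(δ − z_{0.1}) = 0.8, so δ = z_{0.1} + z_{0.20} = 1.282 + 0.842 = 2.123.
δ = d·√n ⇒ n = (δ/d)² = (2.123 / 0.29)² = 53.60.
Round up to the next whole unit.

n = 54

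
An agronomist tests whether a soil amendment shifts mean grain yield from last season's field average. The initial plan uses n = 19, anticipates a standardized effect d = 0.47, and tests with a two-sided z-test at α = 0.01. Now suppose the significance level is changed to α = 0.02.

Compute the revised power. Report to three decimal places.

δ = d·√n = 0.47 × √19 = 2.0487 (unchanged). New critical value: z_{0.01} = 2.326.
Revised power = Φ(δ − 2.326) + Φ(−δ − 2.326) = Φ(-0.278) + Φ(-4.375) = 0.3906 + 0.0000 = 0.3906.

Power ≈ 0.391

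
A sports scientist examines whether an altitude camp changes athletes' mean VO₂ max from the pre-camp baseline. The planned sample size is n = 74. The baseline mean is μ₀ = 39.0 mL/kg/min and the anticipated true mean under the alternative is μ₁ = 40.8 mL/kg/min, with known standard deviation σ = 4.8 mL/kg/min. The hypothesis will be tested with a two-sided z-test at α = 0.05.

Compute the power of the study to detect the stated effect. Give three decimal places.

Standardized effect: d = |μ₁ − μ₀| / σ = |40.8 − 39.0| / 4.8 = 0.3750
Noncentrality parameter: δ = d·√n = 0.3750 × √74 = 3.2259
Critical value for a two-sided test at α = 0.05: z_{α/2} = 1.960.
Power = Φ(δ − 1.960) + Φ(−δ − 1.960) = Φ(1.266) + Φ(-5.186) = 0.8972 + 0.0000 = 0.8972.

Power ≈ 0.897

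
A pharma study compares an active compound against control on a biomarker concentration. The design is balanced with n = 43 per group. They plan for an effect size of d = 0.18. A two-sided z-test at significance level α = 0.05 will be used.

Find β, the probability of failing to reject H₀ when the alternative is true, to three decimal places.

β ≈ 0.867

Noncentrality parameter: δ = d·√(n/2) = 0.18 × √(43/2) = 0.8346
Critical value for a two-sided test at α = 0.05: z_{α/2} = 1.960.
Power = Φ(δ − 1.960) + Φ(−δ − 1.960) = Φ(-1.125) + Φ(-2.795) = 0.1302 + 0.0026 = 0.1328.
Type II error: β = 1 − power = 1 − 0.1328 = 0.8672.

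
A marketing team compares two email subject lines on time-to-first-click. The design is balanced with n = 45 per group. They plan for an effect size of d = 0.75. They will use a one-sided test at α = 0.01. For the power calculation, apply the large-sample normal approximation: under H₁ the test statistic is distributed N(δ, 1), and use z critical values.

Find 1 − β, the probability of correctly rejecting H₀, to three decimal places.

Noncentrality parameter: λ = d·√(n/2) = 0.75 × √(45/2) = 3.5576
One-sided α = 0.01 → critical value z_{0.01} = 2.326.
Power = P(Z > 2.326 − λ) = Φ(1.231) = 0.8909.

Power ≈ 0.891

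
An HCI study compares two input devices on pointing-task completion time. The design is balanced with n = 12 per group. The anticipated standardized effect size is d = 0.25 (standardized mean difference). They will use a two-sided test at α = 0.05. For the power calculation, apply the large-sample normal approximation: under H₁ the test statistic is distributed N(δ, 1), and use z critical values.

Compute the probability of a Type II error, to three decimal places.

β ≈ 0.906

Noncentrality parameter: δ = d·√(n/2) = 0.25 × √(12/2) = 0.6124
Two-sided α = 0.05 → critical value z_{0.025} = 1.960.
Power = Φ(δ − 1.960) + Φ(−δ − 1.960) = Φ(-1.348) + Φ(-2.572) = 0.0889 + 0.0051 = 0.0939.
Type II error: β = 1 − power = 1 − 0.0939 = 0.9061.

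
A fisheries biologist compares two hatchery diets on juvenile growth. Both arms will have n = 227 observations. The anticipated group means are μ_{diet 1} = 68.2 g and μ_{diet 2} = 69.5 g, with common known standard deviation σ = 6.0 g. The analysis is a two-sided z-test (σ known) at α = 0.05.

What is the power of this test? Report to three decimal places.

Standardized effect: d = |μ_{diet 1} − μ_{diet 2}| / σ = |68.2 − 69.5| / 6.0 = 0.2167
Noncentrality parameter: δ = d·√(n/2) = 0.2167 × √(227/2) = 2.3083
Two-sided α = 0.05 → critical value z_{0.025} = 1.960.
Power = Φ(δ − 1.960) + Φ(−δ − 1.960) = Φ(0.348) + Φ(-4.268) = 0.6362 + 0.0000 = 0.6362.

Power ≈ 0.636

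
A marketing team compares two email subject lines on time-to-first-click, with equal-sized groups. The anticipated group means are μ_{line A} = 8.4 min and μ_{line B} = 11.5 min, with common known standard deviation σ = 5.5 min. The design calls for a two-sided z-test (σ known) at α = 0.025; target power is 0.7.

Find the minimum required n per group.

Standardized effect: d = |μ_{line A} − μ_{line B}| / σ = |8.4 − 11.5| / 5.5 = 0.5636
Set Φ(δ − 2.241) = 0.7; then δ − 2.241 = Φ⁻¹(0.7) = 0.524, giving δ = 2.766.
(Ignoring the negligible lower-tail rejection probability gives the usual closed-form inversion.)
δ = d·√(n/2) ⇒ n = 2(δ/d)² = 2 × (2.766 / 0.5636)² = 48.16.
Rounding up, n = 49 per group.

n = 49 per group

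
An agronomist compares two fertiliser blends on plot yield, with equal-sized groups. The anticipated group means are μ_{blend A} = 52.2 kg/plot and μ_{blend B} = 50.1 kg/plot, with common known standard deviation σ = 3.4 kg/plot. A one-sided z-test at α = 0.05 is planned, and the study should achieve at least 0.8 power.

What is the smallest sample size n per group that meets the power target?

Standardized effect: d = |μ_{blend A} − μ_{blend B}| / σ = |52.2 − 50.1| / 3.4 = 0.6176
Set Φ(δ − 1.645) = 0.8; then δ − 1.645 = Φ⁻¹(0.8) = 0.842, giving δ = 2.486.
δ = d·√(n/2) ⇒ n = 2(δ/d)² = 2 × (2.486 / 0.6176)² = 32.41.
Rounding up, n = 33 per group.

n = 33 per group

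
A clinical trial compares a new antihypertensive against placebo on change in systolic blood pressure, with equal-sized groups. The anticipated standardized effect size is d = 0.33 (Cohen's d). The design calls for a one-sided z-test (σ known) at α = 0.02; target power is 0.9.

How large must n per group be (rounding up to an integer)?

n = 205 per group

Set Φ(δ − 2.054) = 0.9; then δ − 2.054 = Φ⁻¹(0.9) = 1.282, giving δ = 3.335.
δ = d·√(n/2) ⇒ n = 2(δ/d)² = 2 × (3.335 / 0.33)² = 204.30.
Rounding up, n = 205 per group.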